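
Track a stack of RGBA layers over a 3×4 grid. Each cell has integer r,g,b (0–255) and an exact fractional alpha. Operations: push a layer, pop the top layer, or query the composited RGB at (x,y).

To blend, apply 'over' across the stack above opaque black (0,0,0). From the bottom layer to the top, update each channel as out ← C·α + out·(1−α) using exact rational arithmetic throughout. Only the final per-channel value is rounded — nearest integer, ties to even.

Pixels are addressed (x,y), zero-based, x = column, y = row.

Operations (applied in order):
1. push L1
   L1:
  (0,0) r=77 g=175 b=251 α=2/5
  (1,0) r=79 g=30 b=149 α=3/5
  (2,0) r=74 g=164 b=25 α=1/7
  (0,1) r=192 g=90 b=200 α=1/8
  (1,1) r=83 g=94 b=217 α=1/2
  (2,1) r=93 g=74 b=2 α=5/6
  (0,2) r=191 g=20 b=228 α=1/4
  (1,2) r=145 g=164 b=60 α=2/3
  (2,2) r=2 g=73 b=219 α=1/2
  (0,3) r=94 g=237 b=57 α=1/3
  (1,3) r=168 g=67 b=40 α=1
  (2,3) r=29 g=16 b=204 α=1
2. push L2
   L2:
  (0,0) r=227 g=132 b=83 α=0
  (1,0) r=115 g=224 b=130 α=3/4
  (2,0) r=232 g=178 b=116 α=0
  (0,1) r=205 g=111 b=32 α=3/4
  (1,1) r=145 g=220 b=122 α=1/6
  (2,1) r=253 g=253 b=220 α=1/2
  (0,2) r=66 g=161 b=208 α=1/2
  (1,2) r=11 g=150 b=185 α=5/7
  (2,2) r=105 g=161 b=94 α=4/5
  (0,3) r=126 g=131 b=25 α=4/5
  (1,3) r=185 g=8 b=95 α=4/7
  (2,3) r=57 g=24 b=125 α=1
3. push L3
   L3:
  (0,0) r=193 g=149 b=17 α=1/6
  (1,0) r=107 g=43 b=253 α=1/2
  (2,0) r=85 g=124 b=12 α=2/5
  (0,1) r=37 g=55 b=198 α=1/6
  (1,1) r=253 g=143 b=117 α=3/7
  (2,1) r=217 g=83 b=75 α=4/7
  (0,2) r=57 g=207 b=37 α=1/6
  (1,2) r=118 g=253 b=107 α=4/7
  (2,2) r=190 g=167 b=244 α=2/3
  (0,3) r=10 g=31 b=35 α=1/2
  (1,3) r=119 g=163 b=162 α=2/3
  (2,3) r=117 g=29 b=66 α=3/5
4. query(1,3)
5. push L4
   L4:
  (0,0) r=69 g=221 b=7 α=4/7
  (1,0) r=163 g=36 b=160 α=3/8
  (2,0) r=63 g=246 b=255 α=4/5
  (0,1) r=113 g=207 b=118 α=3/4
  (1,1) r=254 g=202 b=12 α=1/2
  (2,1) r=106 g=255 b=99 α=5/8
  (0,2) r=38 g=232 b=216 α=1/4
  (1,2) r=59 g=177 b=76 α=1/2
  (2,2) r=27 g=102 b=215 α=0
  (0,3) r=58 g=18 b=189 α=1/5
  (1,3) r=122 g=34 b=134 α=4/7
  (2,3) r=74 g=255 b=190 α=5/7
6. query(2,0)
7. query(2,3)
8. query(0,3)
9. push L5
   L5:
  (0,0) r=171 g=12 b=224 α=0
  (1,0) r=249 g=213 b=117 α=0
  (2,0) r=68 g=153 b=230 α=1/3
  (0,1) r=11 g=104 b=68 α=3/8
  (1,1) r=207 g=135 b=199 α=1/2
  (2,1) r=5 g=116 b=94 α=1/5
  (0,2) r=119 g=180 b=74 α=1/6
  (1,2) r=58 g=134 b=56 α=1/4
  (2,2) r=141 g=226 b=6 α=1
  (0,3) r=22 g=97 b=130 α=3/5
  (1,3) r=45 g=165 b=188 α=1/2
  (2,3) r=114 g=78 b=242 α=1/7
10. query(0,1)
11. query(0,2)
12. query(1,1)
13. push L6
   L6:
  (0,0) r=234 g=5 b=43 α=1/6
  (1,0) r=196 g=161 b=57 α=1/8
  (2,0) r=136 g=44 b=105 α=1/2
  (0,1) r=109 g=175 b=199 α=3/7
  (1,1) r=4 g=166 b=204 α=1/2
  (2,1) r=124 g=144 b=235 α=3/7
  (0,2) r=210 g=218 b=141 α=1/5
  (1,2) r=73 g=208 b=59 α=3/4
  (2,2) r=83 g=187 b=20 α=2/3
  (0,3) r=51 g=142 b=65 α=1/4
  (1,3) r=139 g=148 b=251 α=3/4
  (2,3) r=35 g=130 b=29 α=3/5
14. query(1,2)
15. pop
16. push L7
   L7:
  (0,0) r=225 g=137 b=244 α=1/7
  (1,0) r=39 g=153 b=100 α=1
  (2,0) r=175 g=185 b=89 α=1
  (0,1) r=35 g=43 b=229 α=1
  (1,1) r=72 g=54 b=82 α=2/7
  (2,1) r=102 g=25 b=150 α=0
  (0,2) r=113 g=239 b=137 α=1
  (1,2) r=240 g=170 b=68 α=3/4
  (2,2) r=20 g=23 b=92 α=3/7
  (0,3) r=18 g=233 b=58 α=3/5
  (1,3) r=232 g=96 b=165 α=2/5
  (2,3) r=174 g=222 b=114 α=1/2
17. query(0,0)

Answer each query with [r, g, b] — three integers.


query (1,3) [L1,L2,L3] — begin 0,0,0
L1 α=1: [168, 67, 40]
L2 α=4/7: [1244/7, 233/7, 500/7]
L3 α=2/3: [970/7, 2515/21, 2768/21]
= [139, 120, 132]

at x=2,y=0 over L1,L2,L3,L4:
L1 α=1/7: [74/7, 164/7, 25/7]
L2 α=0: [74/7, 164/7, 25/7]
L3 α=2/5: [1412/35, 2228/35, 243/35]
L4 α=4/5: [10232/175, 36668/175, 35943/175]
= [58, 210, 205]

at x=2,y=3 over L1,L2,L3,L4:
after L1 α=1: [29, 16, 204]
after L2 α=1: [57, 24, 125]
after L3 α=3/5: [93, 27, 448/5]
after L4 α=5/7: [556/7, 1329/7, 5646/35]
rounded: [79, 190, 161]

at x=0,y=3 over L1,L2,L3,L4:
+L1 (α=1/3) → [94/3, 79, 19]
+L2 (α=4/5) → [1606/15, 603/5, 119/5]
+L3 (α=1/2) → [878/15, 379/5, 147/5]
+L4 (α=1/5) → [4382/75, 1606/25, 1533/25]
rounded: [58, 64, 61]

at x=0,y=1 over L1,L2,L3,L4,L5:
+L1 (α=1/8) → [24, 45/4, 25]
+L2 (α=3/4) → [639/4, 1377/16, 121/4]
+L3 (α=1/6) → [3343/24, 7765/96, 1397/24]
+L4 (α=3/4) → [11479/96, 67381/384, 9893/96]
+L5 (α=3/8) → [60563/768, 456713/3072, 69049/768]
rounded: [79, 149, 90]

(0,2) stack=L1,L2,L3,L4,L5; from [0,0,0]:
L1 α=1/4: [191/4, 5, 57]
L2 α=1/2: [455/8, 83, 265/2]
L3 α=1/6: [2731/48, 311/3, 1399/12]
L4 α=1/4: [3339/64, 543/4, 2263/16]
L5 α=1/6: [24311/384, 1145/8, 12499/96]
rounded: [63, 143, 130]

query (1,1) [L1,L2,L3,L4,L5] — begin 0,0,0
after L1 α=1/2: [83/2, 47, 217/2]
after L2 α=1/6: [235/4, 455/6, 443/4]
after L3 α=3/7: [142, 2197/21, 794/7]
after L4 α=1/2: [198, 6439/42, 439/7]
after L5 α=1/2: [405/2, 12109/84, 916/7]
= [202, 144, 131]

at x=1,y=2 over L1,L2,L3,L4,L5,L6:
after L1 α=2/3: [290/3, 328/3, 40]
after L2 α=5/7: [745/21, 2906/21, 1005/7]
after L3 α=4/7: [4049/49, 9990/49, 6011/49]
after L4 α=1/2: [3470/49, 18663/98, 9735/98]
after L5 α=1/4: [3313/49, 69121/392, 34693/392]
after L6 α=3/4: [3511/49, 313729/1568, 104077/1568]
→ [72, 200, 66]

(0,0) stack=L1,L2,L3,L4,L5,L7; from [0,0,0]:
L1 α=2/5: [154/5, 70, 502/5]
L2 α=0: [154/5, 70, 502/5]
L3 α=1/6: [347/6, 499/6, 173/2]
L4 α=4/7: [899/14, 2267/14, 575/14]
L5 α=0: [899/14, 2267/14, 575/14]
L7 α=1/7: [4272/49, 7760/49, 3433/49]
rounded: [87, 158, 70]


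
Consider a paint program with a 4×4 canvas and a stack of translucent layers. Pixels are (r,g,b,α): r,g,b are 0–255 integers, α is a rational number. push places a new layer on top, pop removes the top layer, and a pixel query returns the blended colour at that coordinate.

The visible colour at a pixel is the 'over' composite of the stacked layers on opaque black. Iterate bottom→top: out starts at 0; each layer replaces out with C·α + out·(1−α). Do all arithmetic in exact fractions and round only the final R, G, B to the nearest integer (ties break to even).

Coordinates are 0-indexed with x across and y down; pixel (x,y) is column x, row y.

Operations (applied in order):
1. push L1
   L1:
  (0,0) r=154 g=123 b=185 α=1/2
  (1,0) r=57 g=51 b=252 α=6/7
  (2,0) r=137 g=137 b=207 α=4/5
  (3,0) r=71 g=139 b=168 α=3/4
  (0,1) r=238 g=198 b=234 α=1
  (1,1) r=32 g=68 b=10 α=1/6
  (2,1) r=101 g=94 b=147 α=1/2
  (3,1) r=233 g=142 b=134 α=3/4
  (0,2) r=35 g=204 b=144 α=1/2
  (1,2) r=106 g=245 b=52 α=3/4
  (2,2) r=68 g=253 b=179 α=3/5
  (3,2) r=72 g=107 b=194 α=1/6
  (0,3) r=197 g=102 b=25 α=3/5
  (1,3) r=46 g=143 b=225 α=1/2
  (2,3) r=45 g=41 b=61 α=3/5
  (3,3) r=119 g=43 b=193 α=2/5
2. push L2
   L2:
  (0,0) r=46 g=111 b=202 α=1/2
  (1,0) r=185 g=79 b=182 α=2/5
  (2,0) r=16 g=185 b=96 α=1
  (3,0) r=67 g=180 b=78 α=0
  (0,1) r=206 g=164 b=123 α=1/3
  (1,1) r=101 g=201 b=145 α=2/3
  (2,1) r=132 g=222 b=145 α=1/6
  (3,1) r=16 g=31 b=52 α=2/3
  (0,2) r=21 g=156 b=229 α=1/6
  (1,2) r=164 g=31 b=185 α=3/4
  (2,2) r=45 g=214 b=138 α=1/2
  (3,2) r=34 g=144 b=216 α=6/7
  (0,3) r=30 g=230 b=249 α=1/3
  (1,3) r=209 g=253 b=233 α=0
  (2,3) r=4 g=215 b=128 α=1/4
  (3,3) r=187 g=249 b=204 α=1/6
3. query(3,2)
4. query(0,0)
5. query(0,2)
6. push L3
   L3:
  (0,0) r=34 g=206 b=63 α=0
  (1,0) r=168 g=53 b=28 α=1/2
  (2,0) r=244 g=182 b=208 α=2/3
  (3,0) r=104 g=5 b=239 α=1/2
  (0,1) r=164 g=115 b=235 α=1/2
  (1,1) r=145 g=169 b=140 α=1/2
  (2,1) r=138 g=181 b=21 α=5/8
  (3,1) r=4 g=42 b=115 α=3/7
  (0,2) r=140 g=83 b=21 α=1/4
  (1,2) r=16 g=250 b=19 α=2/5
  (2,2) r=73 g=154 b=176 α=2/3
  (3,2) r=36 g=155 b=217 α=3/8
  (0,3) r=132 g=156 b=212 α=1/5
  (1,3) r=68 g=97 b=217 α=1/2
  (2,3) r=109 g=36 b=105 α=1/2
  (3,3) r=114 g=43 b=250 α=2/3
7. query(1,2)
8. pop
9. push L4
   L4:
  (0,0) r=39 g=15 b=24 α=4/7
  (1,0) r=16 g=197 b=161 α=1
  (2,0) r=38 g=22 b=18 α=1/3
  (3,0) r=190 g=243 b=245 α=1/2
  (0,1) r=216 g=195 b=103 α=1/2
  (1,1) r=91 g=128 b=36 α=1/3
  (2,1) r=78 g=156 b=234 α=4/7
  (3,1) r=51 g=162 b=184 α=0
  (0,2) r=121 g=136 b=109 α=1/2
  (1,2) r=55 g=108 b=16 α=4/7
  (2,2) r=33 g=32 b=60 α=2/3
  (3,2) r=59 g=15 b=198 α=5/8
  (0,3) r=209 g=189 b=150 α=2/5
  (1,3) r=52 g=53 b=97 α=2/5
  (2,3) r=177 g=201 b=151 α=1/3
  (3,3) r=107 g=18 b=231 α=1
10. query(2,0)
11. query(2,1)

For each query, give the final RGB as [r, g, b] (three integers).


query (3,2) [L1,L2] — begin 0,0,0
after L1 α=1/6: [12, 107/6, 97/3]
after L2 α=6/7: [216/7, 5291/42, 3985/21]
rounded: [31, 126, 190]

at x=0,y=0 over L1,L2:
after L1 α=1/2: [77, 123/2, 185/2]
after L2 α=1/2: [123/2, 345/4, 589/4]
= [62, 86, 147]

(0,2) stack=L1,L2; from [0,0,0]:
L1 α=1/2: [35/2, 102, 72]
L2 α=1/6: [217/12, 111, 589/6]
rounded: [18, 111, 98]

at x=1,y=2 over L1,L2,L3:
after L1 α=3/4: [159/2, 735/4, 39]
after L2 α=3/4: [1143/8, 1107/16, 297/2]
after L3 α=2/5: [737/8, 11321/80, 967/10]
rounded: [92, 142, 97]

(2,0) stack=L1,L2,L4; from [0,0,0]:
L1 α=4/5: [548/5, 548/5, 828/5]
L2 α=1: [16, 185, 96]
L4 α=1/3: [70/3, 392/3, 70]
= [23, 131, 70]

query (2,1) [L1,L2,L4] — begin 0,0,0
L1 α=1/2: [101/2, 47, 147/2]
L2 α=1/6: [769/12, 457/6, 1025/12]
L4 α=4/7: [2017/28, 1705/14, 4769/28]
→ [72, 122, 170]


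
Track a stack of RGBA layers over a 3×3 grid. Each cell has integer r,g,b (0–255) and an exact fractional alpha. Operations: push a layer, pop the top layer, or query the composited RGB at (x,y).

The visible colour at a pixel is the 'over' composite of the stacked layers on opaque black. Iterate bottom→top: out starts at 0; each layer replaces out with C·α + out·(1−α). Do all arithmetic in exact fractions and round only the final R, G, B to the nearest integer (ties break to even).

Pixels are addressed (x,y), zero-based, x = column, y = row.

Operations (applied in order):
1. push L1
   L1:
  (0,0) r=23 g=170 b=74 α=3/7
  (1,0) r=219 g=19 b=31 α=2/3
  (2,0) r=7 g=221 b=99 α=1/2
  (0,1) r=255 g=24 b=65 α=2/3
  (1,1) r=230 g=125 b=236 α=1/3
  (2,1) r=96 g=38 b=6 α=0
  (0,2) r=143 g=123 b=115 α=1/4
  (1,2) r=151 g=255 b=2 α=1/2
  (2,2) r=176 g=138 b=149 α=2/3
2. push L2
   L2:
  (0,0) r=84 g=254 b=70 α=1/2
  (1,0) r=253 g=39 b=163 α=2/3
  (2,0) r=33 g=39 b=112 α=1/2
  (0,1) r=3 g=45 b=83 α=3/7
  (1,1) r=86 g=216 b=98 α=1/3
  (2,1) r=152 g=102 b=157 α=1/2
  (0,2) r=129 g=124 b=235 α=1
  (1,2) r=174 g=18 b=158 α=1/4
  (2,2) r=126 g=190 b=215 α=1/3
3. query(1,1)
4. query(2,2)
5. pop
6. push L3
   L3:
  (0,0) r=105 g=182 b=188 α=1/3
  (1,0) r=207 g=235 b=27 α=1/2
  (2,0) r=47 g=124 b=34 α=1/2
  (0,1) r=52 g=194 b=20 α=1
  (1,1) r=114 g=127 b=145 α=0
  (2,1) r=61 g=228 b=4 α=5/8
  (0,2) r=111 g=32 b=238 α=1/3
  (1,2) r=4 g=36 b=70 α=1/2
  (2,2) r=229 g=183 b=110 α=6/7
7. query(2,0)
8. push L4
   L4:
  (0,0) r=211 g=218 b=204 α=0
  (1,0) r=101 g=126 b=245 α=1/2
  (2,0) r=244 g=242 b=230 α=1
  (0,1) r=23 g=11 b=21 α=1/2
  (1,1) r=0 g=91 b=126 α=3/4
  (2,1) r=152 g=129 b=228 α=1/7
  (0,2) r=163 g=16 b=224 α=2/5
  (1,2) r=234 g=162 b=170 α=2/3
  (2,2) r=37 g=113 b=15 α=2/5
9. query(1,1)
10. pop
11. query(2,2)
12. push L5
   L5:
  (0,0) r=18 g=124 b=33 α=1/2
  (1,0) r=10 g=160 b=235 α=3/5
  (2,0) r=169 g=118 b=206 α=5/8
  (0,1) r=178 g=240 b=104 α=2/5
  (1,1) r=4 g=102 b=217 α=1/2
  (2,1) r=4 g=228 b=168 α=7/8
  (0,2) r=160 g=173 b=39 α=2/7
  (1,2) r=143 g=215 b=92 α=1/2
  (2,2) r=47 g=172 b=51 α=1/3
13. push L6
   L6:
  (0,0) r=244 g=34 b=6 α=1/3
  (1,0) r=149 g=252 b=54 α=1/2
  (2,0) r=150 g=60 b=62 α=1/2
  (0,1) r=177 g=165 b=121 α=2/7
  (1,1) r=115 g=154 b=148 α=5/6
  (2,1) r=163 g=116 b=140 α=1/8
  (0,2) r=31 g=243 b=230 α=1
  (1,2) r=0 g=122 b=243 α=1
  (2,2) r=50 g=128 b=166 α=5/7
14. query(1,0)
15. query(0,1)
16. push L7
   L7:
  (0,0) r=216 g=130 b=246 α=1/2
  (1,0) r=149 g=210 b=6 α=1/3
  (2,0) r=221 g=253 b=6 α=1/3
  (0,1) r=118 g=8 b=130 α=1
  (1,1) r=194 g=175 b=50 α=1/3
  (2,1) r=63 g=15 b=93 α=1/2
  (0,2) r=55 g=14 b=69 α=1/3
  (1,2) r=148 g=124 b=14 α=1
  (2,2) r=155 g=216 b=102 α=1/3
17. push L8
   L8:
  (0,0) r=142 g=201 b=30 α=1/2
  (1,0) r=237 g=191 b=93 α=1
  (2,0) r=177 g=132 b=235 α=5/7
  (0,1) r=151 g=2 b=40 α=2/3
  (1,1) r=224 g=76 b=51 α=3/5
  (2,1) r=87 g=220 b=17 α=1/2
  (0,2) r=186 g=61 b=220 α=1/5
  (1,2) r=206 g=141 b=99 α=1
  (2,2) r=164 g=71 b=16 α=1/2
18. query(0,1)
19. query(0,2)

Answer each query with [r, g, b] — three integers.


query (1,1) [L1,L2] — begin 0,0,0
+L1 (α=1/3) → [230/3, 125/3, 236/3]
+L2 (α=1/3) → [718/9, 898/9, 766/9]
rounded: [80, 100, 85]

(2,2) stack=L1,L2; from [0,0,0]:
L1 α=2/3: [352/3, 92, 298/3]
L2 α=1/3: [1082/9, 374/3, 1241/9]
rounded: [120, 125, 138]

at x=2,y=0 over L1,L3:
after L1 α=1/2: [7/2, 221/2, 99/2]
after L3 α=1/2: [101/4, 469/4, 167/4]
= [25, 117, 42]

at x=1,y=1 over L1,L3,L4:
L1 α=1/3: [230/3, 125/3, 236/3]
L3 α=0: [230/3, 125/3, 236/3]
L4 α=3/4: [115/6, 236/3, 685/6]
rounded: [19, 79, 114]

query (2,2) [L1,L3] — begin 0,0,0
after L1 α=2/3: [352/3, 92, 298/3]
after L3 α=6/7: [4474/21, 170, 2278/21]
= [213, 170, 108]

at x=1,y=0 over L1,L3,L5,L6:
+L1 (α=2/3) → [146, 38/3, 62/3]
+L3 (α=1/2) → [353/2, 743/6, 143/6]
+L5 (α=3/5) → [383/5, 2183/15, 2258/15]
+L6 (α=1/2) → [564/5, 5963/30, 1534/15]
= [113, 199, 102]

(0,1) stack=L1,L3,L5,L6; from [0,0,0]:
L1 α=2/3: [170, 16, 130/3]
L3 α=1: [52, 194, 20]
L5 α=2/5: [512/5, 1062/5, 268/5]
L6 α=2/7: [866/7, 1392/7, 510/7]
= [124, 199, 73]

(0,1) stack=L1,L3,L5,L6,L7,L8; from [0,0,0]:
L1 α=2/3: [170, 16, 130/3]
L3 α=1: [52, 194, 20]
L5 α=2/5: [512/5, 1062/5, 268/5]
L6 α=2/7: [866/7, 1392/7, 510/7]
L7 α=1: [118, 8, 130]
L8 α=2/3: [140, 4, 70]
→ [140, 4, 70]

(0,2) stack=L1,L3,L5,L6,L7,L8; from [0,0,0]:
L1 α=1/4: [143/4, 123/4, 115/4]
L3 α=1/3: [365/6, 187/6, 197/2]
L5 α=2/7: [535/6, 3011/42, 163/2]
L6 α=1: [31, 243, 230]
L7 α=1/3: [39, 500/3, 529/3]
L8 α=1/5: [342/5, 2183/15, 2776/15]
= [68, 146, 185]


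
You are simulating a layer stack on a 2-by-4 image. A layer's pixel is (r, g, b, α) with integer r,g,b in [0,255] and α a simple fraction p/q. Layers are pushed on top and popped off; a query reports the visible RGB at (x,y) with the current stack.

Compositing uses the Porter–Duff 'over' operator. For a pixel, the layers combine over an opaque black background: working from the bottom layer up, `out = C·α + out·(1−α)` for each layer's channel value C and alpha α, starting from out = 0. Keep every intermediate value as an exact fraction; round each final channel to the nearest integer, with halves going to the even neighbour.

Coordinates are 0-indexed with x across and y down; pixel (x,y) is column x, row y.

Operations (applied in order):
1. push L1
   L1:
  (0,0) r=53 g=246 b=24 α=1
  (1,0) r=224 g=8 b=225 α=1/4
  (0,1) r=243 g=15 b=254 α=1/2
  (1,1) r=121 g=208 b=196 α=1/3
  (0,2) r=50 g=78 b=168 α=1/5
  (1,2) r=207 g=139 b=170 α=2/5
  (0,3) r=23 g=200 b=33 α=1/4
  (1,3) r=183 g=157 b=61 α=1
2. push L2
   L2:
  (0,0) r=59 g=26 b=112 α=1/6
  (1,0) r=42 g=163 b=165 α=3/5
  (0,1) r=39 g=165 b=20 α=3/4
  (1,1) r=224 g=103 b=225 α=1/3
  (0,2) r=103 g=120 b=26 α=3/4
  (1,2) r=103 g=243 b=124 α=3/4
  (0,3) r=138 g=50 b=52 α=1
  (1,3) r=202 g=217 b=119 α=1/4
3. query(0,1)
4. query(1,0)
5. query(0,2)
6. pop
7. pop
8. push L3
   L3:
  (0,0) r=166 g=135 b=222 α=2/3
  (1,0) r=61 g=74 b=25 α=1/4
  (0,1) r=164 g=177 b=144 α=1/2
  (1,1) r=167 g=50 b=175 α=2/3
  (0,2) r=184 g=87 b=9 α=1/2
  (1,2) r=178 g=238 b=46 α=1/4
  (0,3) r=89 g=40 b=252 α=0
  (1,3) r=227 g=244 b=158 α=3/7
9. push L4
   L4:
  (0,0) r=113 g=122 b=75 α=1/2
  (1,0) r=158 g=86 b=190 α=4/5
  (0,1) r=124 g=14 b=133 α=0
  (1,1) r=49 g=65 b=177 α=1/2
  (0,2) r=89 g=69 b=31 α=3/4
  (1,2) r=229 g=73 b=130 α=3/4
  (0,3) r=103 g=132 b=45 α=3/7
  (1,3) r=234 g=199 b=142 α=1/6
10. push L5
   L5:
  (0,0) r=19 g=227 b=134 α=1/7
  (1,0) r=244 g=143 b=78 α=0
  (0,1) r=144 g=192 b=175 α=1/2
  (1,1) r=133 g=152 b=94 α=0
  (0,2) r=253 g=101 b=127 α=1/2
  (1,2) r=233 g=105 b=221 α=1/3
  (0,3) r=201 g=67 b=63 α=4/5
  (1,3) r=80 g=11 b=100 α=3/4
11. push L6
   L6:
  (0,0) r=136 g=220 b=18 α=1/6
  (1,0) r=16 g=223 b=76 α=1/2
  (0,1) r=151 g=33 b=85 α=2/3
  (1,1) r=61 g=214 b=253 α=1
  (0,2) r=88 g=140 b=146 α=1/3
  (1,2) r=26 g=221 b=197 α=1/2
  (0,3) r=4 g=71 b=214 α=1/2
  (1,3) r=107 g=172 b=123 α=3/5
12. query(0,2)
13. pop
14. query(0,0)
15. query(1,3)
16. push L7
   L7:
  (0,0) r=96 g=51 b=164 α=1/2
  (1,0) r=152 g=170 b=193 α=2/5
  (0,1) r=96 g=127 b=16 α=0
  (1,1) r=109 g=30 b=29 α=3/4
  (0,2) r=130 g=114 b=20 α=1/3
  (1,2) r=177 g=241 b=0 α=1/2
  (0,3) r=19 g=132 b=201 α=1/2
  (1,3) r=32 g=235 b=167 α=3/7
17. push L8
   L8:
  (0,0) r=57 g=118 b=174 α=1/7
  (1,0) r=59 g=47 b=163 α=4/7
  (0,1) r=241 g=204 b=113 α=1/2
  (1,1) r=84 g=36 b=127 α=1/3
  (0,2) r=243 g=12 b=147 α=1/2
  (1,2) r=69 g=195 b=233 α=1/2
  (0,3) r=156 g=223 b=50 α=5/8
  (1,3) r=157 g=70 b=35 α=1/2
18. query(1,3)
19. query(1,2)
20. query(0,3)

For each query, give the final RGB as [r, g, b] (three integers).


query (0,1) [L1,L2] — begin 0,0,0
+L1 (α=1/2) → [243/2, 15/2, 127]
+L2 (α=3/4) → [477/8, 1005/8, 187/4]
→ [60, 126, 47]

at x=1,y=0 over L1,L2:
L1 α=1/4: [56, 2, 225/4]
L2 α=3/5: [238/5, 493/5, 243/2]
= [48, 99, 122]

query (0,2) [L1,L2] — begin 0,0,0
L1 α=1/5: [10, 78/5, 168/5]
L2 α=3/4: [319/4, 939/10, 279/10]
= [80, 94, 28]

query (0,2) [L3,L4,L5,L6] — begin 0,0,0
+L3 (α=1/2) → [92, 87/2, 9/2]
+L4 (α=3/4) → [359/4, 501/8, 195/8]
+L5 (α=1/2) → [1371/8, 1309/16, 1211/16]
+L6 (α=1/3) → [1723/12, 2429/24, 793/8]
rounded: [144, 101, 99]

at x=0,y=0 over L3,L4,L5:
+L3 (α=2/3) → [332/3, 90, 148]
+L4 (α=1/2) → [671/6, 106, 223/2]
+L5 (α=1/7) → [690/7, 863/7, 803/7]
= [99, 123, 115]

at x=1,y=3 over L3,L4,L5:
+L3 (α=3/7) → [681/7, 732/7, 474/7]
+L4 (α=1/6) → [1681/14, 5053/42, 1682/21]
+L5 (α=3/4) → [5041/56, 6439/168, 3991/42]
rounded: [90, 38, 95]

(1,3) stack=L3,L4,L5,L7,L8; from [0,0,0]:
+L3 (α=3/7) → [681/7, 732/7, 474/7]
+L4 (α=1/6) → [1681/14, 5053/42, 1682/21]
+L5 (α=3/4) → [5041/56, 6439/168, 3991/42]
+L7 (α=3/7) → [6385/98, 36049/294, 18503/147]
+L8 (α=1/2) → [21771/196, 56629/588, 11824/147]
→ [111, 96, 80]

query (1,2) [L3,L4,L5,L7,L8] — begin 0,0,0
after L3 α=1/4: [89/2, 119/2, 23/2]
after L4 α=3/4: [1463/8, 557/8, 803/8]
after L5 α=1/3: [2395/12, 977/12, 1687/12]
after L7 α=1/2: [4519/24, 3869/24, 1687/24]
after L8 α=1/2: [6175/48, 8549/48, 7279/48]
→ [129, 178, 152]

query (0,3) [L3,L4,L5,L7,L8] — begin 0,0,0
+L3 (α=0) → [0, 0, 0]
+L4 (α=3/7) → [309/7, 396/7, 135/7]
+L5 (α=4/5) → [5937/35, 2272/35, 1899/35]
+L7 (α=1/2) → [3301/35, 3446/35, 4467/35]
+L8 (α=5/8) → [37203/280, 49363/280, 22151/280]
→ [133, 176, 79]


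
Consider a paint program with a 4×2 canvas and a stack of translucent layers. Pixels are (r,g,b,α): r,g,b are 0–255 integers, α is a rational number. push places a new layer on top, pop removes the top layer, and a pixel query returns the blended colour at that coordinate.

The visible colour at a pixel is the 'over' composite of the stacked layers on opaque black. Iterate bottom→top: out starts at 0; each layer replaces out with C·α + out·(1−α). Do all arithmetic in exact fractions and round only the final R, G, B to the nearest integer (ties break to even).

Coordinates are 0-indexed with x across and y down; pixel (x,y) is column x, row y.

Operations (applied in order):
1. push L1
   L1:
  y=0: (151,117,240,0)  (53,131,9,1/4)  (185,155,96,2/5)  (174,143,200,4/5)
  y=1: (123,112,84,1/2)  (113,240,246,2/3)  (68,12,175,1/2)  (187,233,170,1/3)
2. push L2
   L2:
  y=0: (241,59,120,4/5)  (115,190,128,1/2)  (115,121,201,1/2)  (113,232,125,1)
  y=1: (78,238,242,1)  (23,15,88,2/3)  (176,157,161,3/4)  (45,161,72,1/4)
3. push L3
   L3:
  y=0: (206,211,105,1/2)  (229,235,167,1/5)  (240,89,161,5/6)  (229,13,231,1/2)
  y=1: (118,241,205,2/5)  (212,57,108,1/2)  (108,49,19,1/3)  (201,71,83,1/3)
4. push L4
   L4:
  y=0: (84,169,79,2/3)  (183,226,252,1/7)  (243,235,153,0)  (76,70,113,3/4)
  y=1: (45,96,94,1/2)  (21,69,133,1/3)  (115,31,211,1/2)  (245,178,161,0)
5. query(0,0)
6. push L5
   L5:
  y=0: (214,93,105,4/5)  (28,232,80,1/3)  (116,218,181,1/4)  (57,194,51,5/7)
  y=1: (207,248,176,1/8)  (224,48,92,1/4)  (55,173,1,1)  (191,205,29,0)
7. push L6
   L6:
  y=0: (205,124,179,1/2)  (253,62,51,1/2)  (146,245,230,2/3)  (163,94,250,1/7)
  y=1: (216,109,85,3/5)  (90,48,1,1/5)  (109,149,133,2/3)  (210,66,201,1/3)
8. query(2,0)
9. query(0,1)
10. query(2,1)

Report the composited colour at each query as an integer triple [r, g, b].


(0,0) stack=L1,L2,L3,L4; from [0,0,0]:
after L1 α=0: [0, 0, 0]
after L2 α=4/5: [964/5, 236/5, 96]
after L3 α=1/2: [997/5, 1291/10, 201/2]
after L4 α=2/3: [1837/15, 1557/10, 517/6]
rounded: [122, 156, 86]

query (2,0) [L1,L2,L3,L4,L5,L6] — begin 0,0,0
+L1 (α=2/5) → [74, 62, 192/5]
+L2 (α=1/2) → [189/2, 183/2, 1197/10]
+L3 (α=5/6) → [863/4, 1073/12, 9247/60]
+L4 (α=0) → [863/4, 1073/12, 9247/60]
+L5 (α=1/4) → [3053/16, 1945/16, 12867/80]
+L6 (α=2/3) → [2575/16, 9785/48, 49667/240]
= [161, 204, 207]

at x=0,y=1 over L1,L2,L3,L4,L5,L6:
+L1 (α=1/2) → [123/2, 56, 42]
+L2 (α=1) → [78, 238, 242]
+L3 (α=2/5) → [94, 1196/5, 1136/5]
+L4 (α=1/2) → [139/2, 838/5, 803/5]
+L5 (α=1/8) → [1387/16, 3553/20, 6501/40]
+L6 (α=3/5) → [6571/40, 6823/50, 11601/100]
rounded: [164, 136, 116]

at x=2,y=1 over L1,L2,L3,L4,L5,L6:
L1 α=1/2: [34, 6, 175/2]
L2 α=3/4: [281/2, 477/4, 1141/8]
L3 α=1/3: [389/3, 575/6, 1217/12]
L4 α=1/2: [367/3, 761/12, 3749/24]
L5 α=1: [55, 173, 1]
L6 α=2/3: [91, 157, 89]
→ [91, 157, 89]


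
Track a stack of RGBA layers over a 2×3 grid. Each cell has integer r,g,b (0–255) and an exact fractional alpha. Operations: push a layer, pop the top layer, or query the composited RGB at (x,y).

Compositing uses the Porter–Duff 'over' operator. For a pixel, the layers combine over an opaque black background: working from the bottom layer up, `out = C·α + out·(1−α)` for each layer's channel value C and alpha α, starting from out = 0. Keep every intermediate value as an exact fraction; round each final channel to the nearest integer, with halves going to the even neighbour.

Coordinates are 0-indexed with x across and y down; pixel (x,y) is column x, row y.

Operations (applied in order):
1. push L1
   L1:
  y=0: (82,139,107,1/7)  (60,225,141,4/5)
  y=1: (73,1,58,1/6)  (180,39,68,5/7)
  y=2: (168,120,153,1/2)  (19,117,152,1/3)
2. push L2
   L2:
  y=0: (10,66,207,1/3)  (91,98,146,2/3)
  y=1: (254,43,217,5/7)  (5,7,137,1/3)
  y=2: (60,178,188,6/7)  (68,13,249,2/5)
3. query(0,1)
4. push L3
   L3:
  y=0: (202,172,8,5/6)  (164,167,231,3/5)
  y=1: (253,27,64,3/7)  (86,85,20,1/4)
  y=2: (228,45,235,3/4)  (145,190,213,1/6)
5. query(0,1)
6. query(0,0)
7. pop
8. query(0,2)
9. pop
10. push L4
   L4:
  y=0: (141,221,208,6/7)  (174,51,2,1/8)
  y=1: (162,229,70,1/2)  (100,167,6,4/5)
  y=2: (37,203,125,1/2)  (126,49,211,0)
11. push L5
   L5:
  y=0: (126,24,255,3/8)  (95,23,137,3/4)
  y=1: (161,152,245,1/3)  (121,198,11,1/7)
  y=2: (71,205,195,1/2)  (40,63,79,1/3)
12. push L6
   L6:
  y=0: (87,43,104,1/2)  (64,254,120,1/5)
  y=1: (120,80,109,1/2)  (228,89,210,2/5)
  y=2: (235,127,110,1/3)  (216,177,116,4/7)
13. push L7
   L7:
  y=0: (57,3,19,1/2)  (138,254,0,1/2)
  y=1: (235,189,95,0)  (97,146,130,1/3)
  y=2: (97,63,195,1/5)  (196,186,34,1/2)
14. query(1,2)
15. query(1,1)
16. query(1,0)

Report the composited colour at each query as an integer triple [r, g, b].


query (0,1) [L1,L2] — begin 0,0,0
after L1 α=1/6: [73/6, 1/6, 29/3]
after L2 α=5/7: [3883/21, 646/21, 3313/21]
→ [185, 31, 158]

(0,1) stack=L1,L2,L3; from [0,0,0]:
after L1 α=1/6: [73/6, 1/6, 29/3]
after L2 α=5/7: [3883/21, 646/21, 3313/21]
after L3 α=3/7: [31471/147, 4285/147, 17284/147]
= [214, 29, 118]

query (0,0) [L1,L2,L3] — begin 0,0,0
+L1 (α=1/7) → [82/7, 139/7, 107/7]
+L2 (α=1/3) → [78/7, 740/21, 1663/21]
+L3 (α=5/6) → [3574/21, 9400/63, 2503/126]
= [170, 149, 20]

at x=0,y=2 over L1,L2:
after L1 α=1/2: [84, 60, 153/2]
after L2 α=6/7: [444/7, 1128/7, 2409/14]
→ [63, 161, 172]

query (1,2) [L1,L4,L5,L6,L7] — begin 0,0,0
+L1 (α=1/3) → [19/3, 39, 152/3]
+L4 (α=0) → [19/3, 39, 152/3]
+L5 (α=1/3) → [158/9, 47, 541/9]
+L6 (α=4/7) → [2750/21, 849/7, 1933/21]
+L7 (α=1/2) → [3433/21, 2151/14, 2647/42]
= [163, 154, 63]

query (1,1) [L1,L4,L5,L6,L7] — begin 0,0,0
after L1 α=5/7: [900/7, 195/7, 340/7]
after L4 α=4/5: [740/7, 4871/35, 508/35]
after L5 α=1/7: [5287/49, 36156/245, 3433/245]
after L6 α=2/5: [7641/49, 152078/1225, 113199/1225]
after L7 α=1/3: [20035/147, 161002/1225, 385648/3675]
→ [136, 131, 105]

(1,0) stack=L1,L4,L5,L6,L7; from [0,0,0]:
L1 α=4/5: [48, 180, 564/5]
L4 α=1/8: [255/4, 1311/8, 1979/20]
L5 α=3/4: [1395/16, 1863/32, 10199/80]
L6 α=1/5: [1651/20, 779/8, 12599/100]
L7 α=1/2: [4411/40, 2811/16, 12599/200]
→ [110, 176, 63]


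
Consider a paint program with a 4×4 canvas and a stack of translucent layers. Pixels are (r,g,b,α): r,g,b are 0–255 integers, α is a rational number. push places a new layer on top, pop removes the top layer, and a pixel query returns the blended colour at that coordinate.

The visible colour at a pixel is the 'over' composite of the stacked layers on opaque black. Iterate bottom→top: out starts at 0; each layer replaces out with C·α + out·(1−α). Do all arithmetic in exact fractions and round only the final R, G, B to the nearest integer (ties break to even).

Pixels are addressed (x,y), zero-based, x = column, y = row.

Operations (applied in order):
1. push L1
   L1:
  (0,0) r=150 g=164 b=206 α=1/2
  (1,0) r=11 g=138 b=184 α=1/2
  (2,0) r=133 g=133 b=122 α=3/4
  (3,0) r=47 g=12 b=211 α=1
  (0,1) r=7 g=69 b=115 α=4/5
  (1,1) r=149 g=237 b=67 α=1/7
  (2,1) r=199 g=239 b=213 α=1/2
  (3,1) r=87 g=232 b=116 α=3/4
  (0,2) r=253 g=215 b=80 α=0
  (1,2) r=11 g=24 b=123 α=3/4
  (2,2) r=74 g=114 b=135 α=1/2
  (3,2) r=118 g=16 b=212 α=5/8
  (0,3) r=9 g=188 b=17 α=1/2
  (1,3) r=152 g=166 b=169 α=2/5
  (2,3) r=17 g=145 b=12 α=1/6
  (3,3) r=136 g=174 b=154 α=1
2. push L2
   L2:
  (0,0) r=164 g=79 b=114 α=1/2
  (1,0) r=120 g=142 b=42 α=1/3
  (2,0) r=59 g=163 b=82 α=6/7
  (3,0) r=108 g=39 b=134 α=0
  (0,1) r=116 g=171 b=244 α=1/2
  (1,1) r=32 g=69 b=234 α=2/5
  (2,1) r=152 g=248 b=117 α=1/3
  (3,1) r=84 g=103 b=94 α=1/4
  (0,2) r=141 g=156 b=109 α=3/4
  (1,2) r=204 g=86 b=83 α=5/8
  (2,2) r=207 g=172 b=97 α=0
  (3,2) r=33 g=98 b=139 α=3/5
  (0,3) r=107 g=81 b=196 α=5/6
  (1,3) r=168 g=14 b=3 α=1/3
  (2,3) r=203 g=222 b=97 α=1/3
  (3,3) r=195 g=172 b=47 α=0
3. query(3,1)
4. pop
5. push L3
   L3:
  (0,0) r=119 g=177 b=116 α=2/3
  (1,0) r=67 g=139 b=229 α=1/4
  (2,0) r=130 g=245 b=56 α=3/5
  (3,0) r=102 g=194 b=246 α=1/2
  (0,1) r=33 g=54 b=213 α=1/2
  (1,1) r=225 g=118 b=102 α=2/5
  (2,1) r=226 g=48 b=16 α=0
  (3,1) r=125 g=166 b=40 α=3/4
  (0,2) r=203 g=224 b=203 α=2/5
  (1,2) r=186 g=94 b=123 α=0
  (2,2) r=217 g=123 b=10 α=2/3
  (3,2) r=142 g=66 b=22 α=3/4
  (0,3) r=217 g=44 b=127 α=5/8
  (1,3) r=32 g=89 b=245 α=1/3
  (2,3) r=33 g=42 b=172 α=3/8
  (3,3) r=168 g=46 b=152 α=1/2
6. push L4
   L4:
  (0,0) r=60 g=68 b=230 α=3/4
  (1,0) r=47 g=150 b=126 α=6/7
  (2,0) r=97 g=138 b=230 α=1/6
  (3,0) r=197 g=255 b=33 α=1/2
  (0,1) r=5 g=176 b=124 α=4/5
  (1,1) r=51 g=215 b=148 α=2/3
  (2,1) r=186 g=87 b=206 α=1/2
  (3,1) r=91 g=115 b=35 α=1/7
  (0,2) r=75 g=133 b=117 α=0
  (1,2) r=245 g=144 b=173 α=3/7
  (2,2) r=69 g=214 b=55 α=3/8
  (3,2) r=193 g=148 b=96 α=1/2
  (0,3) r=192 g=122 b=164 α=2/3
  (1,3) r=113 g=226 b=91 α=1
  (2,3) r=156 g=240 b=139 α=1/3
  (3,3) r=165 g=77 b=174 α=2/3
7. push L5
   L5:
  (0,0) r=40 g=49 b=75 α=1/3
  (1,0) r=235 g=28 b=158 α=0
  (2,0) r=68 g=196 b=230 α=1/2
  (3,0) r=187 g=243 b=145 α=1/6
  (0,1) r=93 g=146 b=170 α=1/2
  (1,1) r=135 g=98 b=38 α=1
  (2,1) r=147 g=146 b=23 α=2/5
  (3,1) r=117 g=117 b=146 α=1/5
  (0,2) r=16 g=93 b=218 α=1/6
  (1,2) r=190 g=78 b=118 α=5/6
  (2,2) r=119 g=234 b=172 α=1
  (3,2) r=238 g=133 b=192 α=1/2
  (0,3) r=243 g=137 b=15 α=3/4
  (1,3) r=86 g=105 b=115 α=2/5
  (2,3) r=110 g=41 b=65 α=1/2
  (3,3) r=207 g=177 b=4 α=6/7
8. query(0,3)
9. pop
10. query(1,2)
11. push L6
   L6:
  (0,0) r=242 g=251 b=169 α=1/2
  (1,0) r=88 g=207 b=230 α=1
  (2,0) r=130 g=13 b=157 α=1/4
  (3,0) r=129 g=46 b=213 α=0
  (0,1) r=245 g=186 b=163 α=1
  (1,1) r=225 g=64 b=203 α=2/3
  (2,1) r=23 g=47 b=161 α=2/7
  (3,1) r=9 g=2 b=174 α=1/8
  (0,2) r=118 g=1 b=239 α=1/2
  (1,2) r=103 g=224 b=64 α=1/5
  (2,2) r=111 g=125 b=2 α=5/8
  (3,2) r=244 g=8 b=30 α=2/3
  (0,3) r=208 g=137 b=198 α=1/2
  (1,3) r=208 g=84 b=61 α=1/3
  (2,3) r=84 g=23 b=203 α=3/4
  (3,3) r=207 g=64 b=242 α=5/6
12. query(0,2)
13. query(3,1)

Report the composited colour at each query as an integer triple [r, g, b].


(3,1) stack=L1,L2; from [0,0,0]:
after L1 α=3/4: [261/4, 174, 87]
after L2 α=1/4: [1119/16, 625/4, 355/4]
→ [70, 156, 89]

at x=0,y=3 over L1,L3,L4,L5:
+L1 (α=1/2) → [9/2, 94, 17/2]
+L3 (α=5/8) → [2197/16, 251/4, 1321/16]
+L4 (α=2/3) → [8341/48, 409/4, 6569/48]
+L5 (α=3/4) → [43333/192, 2053/16, 8729/192]
→ [226, 128, 45]

at x=1,y=2 over L1,L3,L4:
L1 α=3/4: [33/4, 18, 369/4]
L3 α=0: [33/4, 18, 369/4]
L4 α=3/7: [768/7, 72, 888/7]
→ [110, 72, 127]

(0,2) stack=L1,L3,L4,L6; from [0,0,0]:
L1 α=0: [0, 0, 0]
L3 α=2/5: [406/5, 448/5, 406/5]
L4 α=0: [406/5, 448/5, 406/5]
L6 α=1/2: [498/5, 453/10, 1601/10]
→ [100, 45, 160]

(3,1) stack=L1,L3,L4,L6; from [0,0,0]:
L1 α=3/4: [261/4, 174, 87]
L3 α=3/4: [1761/16, 168, 207/4]
L4 α=1/7: [6011/56, 1123/7, 691/14]
L6 α=1/8: [6083/64, 1125/8, 1039/16]
→ [95, 141, 65]


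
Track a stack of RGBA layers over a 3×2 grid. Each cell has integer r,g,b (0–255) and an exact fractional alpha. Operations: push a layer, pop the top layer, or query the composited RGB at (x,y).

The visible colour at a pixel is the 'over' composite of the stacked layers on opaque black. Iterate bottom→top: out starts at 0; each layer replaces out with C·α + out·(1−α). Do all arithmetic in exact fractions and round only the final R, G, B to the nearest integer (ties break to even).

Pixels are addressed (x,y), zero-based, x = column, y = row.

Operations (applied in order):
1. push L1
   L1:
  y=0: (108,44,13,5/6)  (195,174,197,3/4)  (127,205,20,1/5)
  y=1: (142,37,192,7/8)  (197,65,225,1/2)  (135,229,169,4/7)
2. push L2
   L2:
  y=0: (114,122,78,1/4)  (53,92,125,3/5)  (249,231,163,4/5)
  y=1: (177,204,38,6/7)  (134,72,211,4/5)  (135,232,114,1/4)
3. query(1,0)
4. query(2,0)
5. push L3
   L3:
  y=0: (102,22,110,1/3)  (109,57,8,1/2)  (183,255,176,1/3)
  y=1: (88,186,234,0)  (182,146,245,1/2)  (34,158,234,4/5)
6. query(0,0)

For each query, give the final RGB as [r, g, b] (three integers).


(1,0) stack=L1,L2; from [0,0,0]:
L1 α=3/4: [585/4, 261/2, 591/4]
L2 α=3/5: [903/10, 537/5, 1341/10]
= [90, 107, 134]

query (2,0) [L1,L2] — begin 0,0,0
after L1 α=1/5: [127/5, 41, 4]
after L2 α=4/5: [5107/25, 193, 656/5]
= [204, 193, 131]

(0,0) stack=L1,L2,L3; from [0,0,0]:
L1 α=5/6: [90, 110/3, 65/6]
L2 α=1/4: [96, 58, 221/8]
L3 α=1/3: [98, 46, 661/12]
rounded: [98, 46, 55]


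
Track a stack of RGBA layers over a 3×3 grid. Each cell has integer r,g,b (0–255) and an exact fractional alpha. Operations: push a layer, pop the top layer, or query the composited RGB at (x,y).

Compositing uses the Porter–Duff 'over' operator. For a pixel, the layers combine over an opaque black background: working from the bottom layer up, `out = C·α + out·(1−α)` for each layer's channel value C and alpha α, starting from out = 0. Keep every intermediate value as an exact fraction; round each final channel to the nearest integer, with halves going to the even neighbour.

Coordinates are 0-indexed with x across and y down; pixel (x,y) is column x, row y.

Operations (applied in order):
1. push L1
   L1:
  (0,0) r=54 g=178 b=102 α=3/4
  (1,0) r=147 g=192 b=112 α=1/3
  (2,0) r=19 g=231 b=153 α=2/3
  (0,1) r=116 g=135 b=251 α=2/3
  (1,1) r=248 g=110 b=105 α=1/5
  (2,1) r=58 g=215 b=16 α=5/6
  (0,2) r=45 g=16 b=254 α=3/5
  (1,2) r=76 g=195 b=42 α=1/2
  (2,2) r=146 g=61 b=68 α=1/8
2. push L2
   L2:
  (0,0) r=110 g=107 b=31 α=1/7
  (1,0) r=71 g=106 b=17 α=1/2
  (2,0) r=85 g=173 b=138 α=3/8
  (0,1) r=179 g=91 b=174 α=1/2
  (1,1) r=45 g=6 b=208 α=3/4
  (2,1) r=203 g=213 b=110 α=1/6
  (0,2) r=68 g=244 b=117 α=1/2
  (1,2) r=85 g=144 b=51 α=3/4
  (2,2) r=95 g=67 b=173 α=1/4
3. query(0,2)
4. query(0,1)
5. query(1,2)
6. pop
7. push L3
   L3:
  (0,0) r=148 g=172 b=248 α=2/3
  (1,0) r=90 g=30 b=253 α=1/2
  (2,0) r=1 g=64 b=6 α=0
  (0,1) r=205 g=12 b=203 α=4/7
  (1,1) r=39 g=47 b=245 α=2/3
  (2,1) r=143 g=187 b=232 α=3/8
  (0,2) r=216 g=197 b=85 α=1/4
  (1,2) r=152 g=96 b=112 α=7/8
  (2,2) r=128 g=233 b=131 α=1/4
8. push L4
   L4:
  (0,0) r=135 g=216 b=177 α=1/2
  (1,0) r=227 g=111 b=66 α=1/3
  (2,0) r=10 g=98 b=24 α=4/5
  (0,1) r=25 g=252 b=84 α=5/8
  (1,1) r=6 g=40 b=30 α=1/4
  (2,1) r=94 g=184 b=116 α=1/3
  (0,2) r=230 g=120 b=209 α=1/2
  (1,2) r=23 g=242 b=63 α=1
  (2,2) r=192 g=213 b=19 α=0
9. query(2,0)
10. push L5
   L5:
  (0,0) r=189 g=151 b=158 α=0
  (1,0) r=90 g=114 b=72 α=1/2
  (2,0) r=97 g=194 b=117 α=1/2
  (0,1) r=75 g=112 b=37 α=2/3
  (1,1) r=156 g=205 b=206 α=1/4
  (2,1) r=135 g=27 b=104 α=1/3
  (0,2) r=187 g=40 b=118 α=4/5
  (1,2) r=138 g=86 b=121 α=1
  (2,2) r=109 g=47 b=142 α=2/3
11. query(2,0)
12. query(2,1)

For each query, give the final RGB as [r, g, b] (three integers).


(0,2) stack=L1,L2; from [0,0,0]:
L1 α=3/5: [27, 48/5, 762/5]
L2 α=1/2: [95/2, 634/5, 1347/10]
= [48, 127, 135]

query (0,1) [L1,L2] — begin 0,0,0
after L1 α=2/3: [232/3, 90, 502/3]
after L2 α=1/2: [769/6, 181/2, 512/3]
→ [128, 90, 171]

query (1,2) [L1,L2] — begin 0,0,0
L1 α=1/2: [38, 195/2, 21]
L2 α=3/4: [293/4, 1059/8, 87/2]
= [73, 132, 44]

query (2,0) [L1,L3,L4] — begin 0,0,0
+L1 (α=2/3) → [38/3, 154, 102]
+L3 (α=0) → [38/3, 154, 102]
+L4 (α=4/5) → [158/15, 546/5, 198/5]
= [11, 109, 40]

at x=2,y=0 over L1,L3,L4,L5:
L1 α=2/3: [38/3, 154, 102]
L3 α=0: [38/3, 154, 102]
L4 α=4/5: [158/15, 546/5, 198/5]
L5 α=1/2: [1613/30, 758/5, 783/10]
→ [54, 152, 78]

query (2,1) [L1,L3,L4,L5] — begin 0,0,0
after L1 α=5/6: [145/3, 1075/6, 40/3]
after L3 α=3/8: [503/6, 8741/48, 286/3]
after L4 α=1/3: [785/9, 13157/72, 920/9]
after L5 α=1/3: [2785/27, 14129/108, 2776/27]
= [103, 131, 103]


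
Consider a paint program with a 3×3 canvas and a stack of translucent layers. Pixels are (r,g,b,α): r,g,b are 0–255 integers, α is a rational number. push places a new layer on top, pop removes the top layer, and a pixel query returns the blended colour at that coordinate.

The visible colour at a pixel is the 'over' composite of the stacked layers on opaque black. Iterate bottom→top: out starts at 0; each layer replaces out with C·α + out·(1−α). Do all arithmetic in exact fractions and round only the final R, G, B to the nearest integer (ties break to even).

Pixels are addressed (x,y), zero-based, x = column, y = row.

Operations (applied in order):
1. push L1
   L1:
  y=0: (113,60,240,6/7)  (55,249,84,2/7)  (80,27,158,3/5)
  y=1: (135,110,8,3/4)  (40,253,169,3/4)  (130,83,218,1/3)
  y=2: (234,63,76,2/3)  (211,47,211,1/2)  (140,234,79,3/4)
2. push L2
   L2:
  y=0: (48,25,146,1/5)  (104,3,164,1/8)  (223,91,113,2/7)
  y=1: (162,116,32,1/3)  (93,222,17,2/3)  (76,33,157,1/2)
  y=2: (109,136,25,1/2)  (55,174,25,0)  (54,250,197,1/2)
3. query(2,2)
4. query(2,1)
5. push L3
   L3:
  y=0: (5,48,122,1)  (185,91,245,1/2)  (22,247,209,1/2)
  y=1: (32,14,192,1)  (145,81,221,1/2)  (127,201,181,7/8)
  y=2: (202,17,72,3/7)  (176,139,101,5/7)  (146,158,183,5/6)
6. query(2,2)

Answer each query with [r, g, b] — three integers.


(2,2) stack=L1,L2; from [0,0,0]:
L1 α=3/4: [105, 351/2, 237/4]
L2 α=1/2: [159/2, 851/4, 1025/8]
= [80, 213, 128]

at x=2,y=1 over L1,L2:
+L1 (α=1/3) → [130/3, 83/3, 218/3]
+L2 (α=1/2) → [179/3, 91/3, 689/6]
→ [60, 30, 115]

query (2,2) [L1,L2,L3] — begin 0,0,0
L1 α=3/4: [105, 351/2, 237/4]
L2 α=1/2: [159/2, 851/4, 1025/8]
L3 α=5/6: [1619/12, 1337/8, 8345/48]
= [135, 167, 174]


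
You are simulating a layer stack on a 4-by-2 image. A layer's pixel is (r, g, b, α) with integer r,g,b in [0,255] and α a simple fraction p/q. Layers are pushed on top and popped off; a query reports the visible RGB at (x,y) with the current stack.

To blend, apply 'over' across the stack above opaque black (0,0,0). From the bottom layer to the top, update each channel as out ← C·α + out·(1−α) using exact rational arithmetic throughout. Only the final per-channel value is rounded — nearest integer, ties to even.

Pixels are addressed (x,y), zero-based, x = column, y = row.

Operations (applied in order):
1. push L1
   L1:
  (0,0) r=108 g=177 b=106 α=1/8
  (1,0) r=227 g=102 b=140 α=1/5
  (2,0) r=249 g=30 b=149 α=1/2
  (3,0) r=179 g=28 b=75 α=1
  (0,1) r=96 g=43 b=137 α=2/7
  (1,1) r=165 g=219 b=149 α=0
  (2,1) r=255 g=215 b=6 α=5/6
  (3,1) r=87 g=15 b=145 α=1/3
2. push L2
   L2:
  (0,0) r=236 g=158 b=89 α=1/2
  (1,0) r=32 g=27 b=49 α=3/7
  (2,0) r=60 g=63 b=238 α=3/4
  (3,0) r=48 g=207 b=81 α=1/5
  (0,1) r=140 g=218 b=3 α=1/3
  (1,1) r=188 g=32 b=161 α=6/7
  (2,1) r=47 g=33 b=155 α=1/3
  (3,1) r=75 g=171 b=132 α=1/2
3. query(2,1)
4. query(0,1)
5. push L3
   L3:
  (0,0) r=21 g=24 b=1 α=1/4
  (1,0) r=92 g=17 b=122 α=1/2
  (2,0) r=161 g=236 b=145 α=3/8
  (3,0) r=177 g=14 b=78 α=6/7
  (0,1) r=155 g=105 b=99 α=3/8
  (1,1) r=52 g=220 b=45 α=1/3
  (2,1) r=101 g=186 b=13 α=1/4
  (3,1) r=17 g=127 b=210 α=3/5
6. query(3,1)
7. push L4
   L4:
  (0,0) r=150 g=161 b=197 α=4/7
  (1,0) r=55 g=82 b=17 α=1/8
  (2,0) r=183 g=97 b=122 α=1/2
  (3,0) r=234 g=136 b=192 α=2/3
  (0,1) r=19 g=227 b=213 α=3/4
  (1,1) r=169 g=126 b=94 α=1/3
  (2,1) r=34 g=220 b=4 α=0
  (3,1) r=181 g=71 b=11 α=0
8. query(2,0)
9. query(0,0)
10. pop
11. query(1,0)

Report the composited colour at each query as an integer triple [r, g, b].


query (2,1) [L1,L2] — begin 0,0,0
after L1 α=5/6: [425/2, 1075/6, 5]
after L2 α=1/3: [472/3, 1174/9, 55]
rounded: [157, 130, 55]

at x=0,y=1 over L1,L2:
L1 α=2/7: [192/7, 86/7, 274/7]
L2 α=1/3: [1364/21, 566/7, 569/21]
→ [65, 81, 27]

query (3,1) [L1,L2,L3] — begin 0,0,0
after L1 α=1/3: [29, 5, 145/3]
after L2 α=1/2: [52, 88, 541/6]
after L3 α=3/5: [31, 557/5, 2431/15]
→ [31, 111, 162]

at x=2,y=0 over L1,L2,L3,L4:
after L1 α=1/2: [249/2, 15, 149/2]
after L2 α=3/4: [609/8, 51, 1577/8]
after L3 α=3/8: [6909/64, 963/8, 11365/64]
after L4 α=1/2: [18621/128, 1739/16, 19173/128]
rounded: [145, 109, 150]

(0,0) stack=L1,L2,L3,L4; from [0,0,0]:
+L1 (α=1/8) → [27/2, 177/8, 53/4]
+L2 (α=1/2) → [499/4, 1441/16, 409/8]
+L3 (α=1/4) → [1581/16, 4707/64, 1235/32]
+L4 (α=4/7) → [2049/16, 55337/448, 28921/224]
= [128, 124, 129]

query (1,0) [L1,L2,L3] — begin 0,0,0
+L1 (α=1/5) → [227/5, 102/5, 28]
+L2 (α=3/7) → [1388/35, 813/35, 37]
+L3 (α=1/2) → [2304/35, 704/35, 159/2]
→ [66, 20, 80]


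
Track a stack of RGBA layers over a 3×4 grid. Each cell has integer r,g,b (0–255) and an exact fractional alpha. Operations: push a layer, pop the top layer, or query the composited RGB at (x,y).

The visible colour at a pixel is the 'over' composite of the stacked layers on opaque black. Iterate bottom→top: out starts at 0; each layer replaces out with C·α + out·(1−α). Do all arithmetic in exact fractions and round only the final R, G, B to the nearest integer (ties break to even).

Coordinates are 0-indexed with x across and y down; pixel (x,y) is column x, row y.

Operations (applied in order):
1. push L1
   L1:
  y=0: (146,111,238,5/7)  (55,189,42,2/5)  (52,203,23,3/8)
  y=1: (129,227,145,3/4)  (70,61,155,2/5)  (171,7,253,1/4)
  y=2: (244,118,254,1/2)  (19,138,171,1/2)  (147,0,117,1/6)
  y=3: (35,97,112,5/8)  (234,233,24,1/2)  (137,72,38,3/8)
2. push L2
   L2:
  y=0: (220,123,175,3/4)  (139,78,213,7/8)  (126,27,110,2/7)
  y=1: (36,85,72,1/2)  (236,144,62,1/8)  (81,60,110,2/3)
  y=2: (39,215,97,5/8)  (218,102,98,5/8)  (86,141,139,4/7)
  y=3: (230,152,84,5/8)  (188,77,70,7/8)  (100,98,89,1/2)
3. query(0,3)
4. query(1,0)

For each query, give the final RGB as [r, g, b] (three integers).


(0,3) stack=L1,L2; from [0,0,0]:
+L1 (α=5/8) → [175/8, 485/8, 70]
+L2 (α=5/8) → [9725/64, 7535/64, 315/4]
→ [152, 118, 79]

at x=1,y=0 over L1,L2:
+L1 (α=2/5) → [22, 378/5, 84/5]
+L2 (α=7/8) → [995/8, 777/10, 7539/40]
→ [124, 78, 188]
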